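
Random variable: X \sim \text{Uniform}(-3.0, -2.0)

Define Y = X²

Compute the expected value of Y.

Using E[X²] = Var(X) + (E[X])²:
E[X] = -2.5
Var(X) = (-2 + 3)^2/12 = 0.083333333
E[X²] = 0.083333333 + (-2.5)² = 0.083333333 + 6.25 = 6.3333333

6.3333333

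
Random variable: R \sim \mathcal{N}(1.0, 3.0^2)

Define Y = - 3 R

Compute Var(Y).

For Y = aR + b: Var(Y) = a² * Var(R)
Var(R) = 3.0^2 = 9
Var(Y) = (-3)² * 9 = 9 * 9 = 81

81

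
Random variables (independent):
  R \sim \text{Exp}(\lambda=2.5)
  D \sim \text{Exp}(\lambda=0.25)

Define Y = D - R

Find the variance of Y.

For independent RVs: Var(aX + bY) = a²Var(X) + b²Var(Y)
Var(R) = 0.16
Var(D) = 16
Var(Y) = (-1)²*0.16 + 1²*16
= 1*0.16 + 1*16 = 16.16

16.16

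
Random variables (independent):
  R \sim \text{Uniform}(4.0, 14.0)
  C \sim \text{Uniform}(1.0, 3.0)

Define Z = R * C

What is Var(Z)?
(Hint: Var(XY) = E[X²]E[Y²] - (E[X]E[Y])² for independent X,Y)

Var(XY) = E[X²]E[Y²] - (E[X]E[Y])²
E[R] = 9, Var(R) = 8.3333333
E[C] = 2, Var(C) = 0.33333333
E[R²] = 8.3333333 + 9² = 89.333333
E[C²] = 0.33333333 + 2² = 4.3333333
Var(Z) = 89.333333*4.3333333 - (9*2)²
= 387.11111 - 324 = 63.111111

63.111111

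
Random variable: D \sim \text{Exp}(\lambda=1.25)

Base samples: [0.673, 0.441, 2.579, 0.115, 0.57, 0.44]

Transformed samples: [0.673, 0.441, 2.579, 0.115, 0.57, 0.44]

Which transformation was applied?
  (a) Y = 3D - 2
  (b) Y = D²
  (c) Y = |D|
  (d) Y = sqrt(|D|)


Checking option (c) Y = |D|:
  D = 0.673 -> Y = 0.673 ✓
  D = 0.441 -> Y = 0.441 ✓
  D = 2.579 -> Y = 2.579 ✓
All samples match this transformation.

(c) |D|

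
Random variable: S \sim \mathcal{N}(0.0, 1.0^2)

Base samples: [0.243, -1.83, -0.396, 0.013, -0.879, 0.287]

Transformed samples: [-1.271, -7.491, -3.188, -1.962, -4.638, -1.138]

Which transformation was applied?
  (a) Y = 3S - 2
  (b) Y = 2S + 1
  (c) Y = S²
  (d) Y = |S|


Checking option (a) Y = 3S - 2:
  S = 0.243 -> Y = -1.271 ✓
  S = -1.83 -> Y = -7.491 ✓
  S = -0.396 -> Y = -3.188 ✓
All samples match this transformation.

(a) 3S - 2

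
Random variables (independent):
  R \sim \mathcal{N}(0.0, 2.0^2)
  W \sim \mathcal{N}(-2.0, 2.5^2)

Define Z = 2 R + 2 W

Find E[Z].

E[Z] = 2*E[R] + 2*E[W]
E[R] = 0
E[W] = -2
E[Z] = 2*0 + 2*(-2) = -4

-4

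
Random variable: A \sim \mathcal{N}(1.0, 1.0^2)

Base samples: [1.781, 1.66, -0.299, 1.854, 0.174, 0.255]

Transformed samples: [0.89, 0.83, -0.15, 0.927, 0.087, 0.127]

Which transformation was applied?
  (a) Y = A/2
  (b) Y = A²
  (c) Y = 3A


Checking option (a) Y = A/2:
  A = 1.781 -> Y = 0.89 ✓
  A = 1.66 -> Y = 0.83 ✓
  A = -0.299 -> Y = -0.15 ✓
All samples match this transformation.

(a) A/2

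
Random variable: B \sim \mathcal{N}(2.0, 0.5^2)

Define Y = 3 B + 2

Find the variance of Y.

For Y = aB + b: Var(Y) = a² * Var(B)
Var(B) = 0.5^2 = 0.25
Var(Y) = 3² * 0.25 = 9 * 0.25 = 2.25

2.25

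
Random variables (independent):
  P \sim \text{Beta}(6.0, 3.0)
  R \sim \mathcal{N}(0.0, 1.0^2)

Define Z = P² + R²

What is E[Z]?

E[Z] = E[P²] + E[R²]
E[P²] = Var(P) + E[P]² = 0.022222222 + 0.44444444 = 0.46666667
E[R²] = Var(R) + E[R]² = 1 + 0 = 1
E[Z] = 0.46666667 + 1 = 1.4666667

1.4666667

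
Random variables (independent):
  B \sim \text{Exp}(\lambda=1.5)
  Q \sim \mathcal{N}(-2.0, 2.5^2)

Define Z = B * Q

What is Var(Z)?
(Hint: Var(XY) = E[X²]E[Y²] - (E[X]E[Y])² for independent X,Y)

Var(XY) = E[X²]E[Y²] - (E[X]E[Y])²
E[B] = 0.66666667, Var(B) = 0.44444444
E[Q] = -2, Var(Q) = 6.25
E[B²] = 0.44444444 + 0.66666667² = 0.88888889
E[Q²] = 6.25 + (-2)² = 10.25
Var(Z) = 0.88888889*10.25 - (0.66666667*(-2))²
= 9.1111111 - 1.7777778 = 7.3333333

7.3333333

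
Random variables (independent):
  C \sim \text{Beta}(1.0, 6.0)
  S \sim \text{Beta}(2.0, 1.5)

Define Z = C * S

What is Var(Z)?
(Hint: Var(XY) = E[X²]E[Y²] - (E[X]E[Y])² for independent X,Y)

Var(XY) = E[X²]E[Y²] - (E[X]E[Y])²
E[C] = 0.14285714, Var(C) = 0.015306122
E[S] = 0.57142857, Var(S) = 0.054421769
E[C²] = 0.015306122 + 0.14285714² = 0.035714286
E[S²] = 0.054421769 + 0.57142857² = 0.38095238
Var(Z) = 0.035714286*0.38095238 - (0.14285714*0.57142857)²
= 0.013605442 - 0.00666389 = 0.0069415521

0.0069415521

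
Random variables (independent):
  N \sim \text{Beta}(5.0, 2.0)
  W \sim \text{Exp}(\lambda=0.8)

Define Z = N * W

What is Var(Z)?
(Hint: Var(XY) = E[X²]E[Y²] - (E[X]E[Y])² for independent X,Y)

Var(XY) = E[X²]E[Y²] - (E[X]E[Y])²
E[N] = 0.71428571, Var(N) = 0.025510204
E[W] = 1.25, Var(W) = 1.5625
E[N²] = 0.025510204 + 0.71428571² = 0.53571429
E[W²] = 1.5625 + 1.25² = 3.125
Var(Z) = 0.53571429*3.125 - (0.71428571*1.25)²
= 1.6741071 - 0.79719388 = 0.87691327

0.87691327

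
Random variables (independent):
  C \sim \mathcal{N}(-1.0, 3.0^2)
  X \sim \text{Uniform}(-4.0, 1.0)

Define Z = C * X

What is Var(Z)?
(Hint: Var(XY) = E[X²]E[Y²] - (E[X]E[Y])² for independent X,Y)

Var(XY) = E[X²]E[Y²] - (E[X]E[Y])²
E[C] = -1, Var(C) = 9
E[X] = -1.5, Var(X) = 2.0833333
E[C²] = 9 + (-1)² = 10
E[X²] = 2.0833333 + (-1.5)² = 4.3333333
Var(Z) = 10*4.3333333 - (-1*(-1.5))²
= 43.333333 - 2.25 = 41.083333

41.083333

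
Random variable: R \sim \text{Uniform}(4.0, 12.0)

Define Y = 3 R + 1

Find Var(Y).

For Y = aR + b: Var(Y) = a² * Var(R)
Var(R) = (12 - 4)^2/12 = 5.3333333
Var(Y) = 3² * 5.3333333 = 9 * 5.3333333 = 48

48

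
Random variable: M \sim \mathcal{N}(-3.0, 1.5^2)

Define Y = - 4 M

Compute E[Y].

For Y = -4M:
E[Y] = -4 * E[M]
E[M] = -3.0 = -3
E[Y] = -4 * (-3) = 12

12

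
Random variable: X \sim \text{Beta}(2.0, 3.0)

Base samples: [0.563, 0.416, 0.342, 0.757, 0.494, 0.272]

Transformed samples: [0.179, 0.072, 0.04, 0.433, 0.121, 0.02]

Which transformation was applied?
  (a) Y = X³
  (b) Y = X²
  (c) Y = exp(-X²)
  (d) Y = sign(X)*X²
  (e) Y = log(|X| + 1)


Checking option (a) Y = X³:
  X = 0.563 -> Y = 0.179 ✓
  X = 0.416 -> Y = 0.072 ✓
  X = 0.342 -> Y = 0.04 ✓
All samples match this transformation.

(a) X³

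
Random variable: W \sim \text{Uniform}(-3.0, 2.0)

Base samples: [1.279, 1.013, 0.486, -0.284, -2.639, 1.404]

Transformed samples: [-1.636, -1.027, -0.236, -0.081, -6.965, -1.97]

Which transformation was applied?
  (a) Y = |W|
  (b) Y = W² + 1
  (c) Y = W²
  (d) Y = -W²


Checking option (d) Y = -W²:
  W = 1.279 -> Y = -1.636 ✓
  W = 1.013 -> Y = -1.027 ✓
  W = 0.486 -> Y = -0.236 ✓
All samples match this transformation.

(d) -W²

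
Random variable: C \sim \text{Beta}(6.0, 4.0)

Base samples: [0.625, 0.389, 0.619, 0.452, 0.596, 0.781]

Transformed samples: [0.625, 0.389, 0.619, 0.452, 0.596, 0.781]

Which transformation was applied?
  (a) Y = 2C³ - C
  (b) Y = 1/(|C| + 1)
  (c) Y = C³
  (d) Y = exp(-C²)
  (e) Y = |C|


Checking option (e) Y = |C|:
  C = 0.625 -> Y = 0.625 ✓
  C = 0.389 -> Y = 0.389 ✓
  C = 0.619 -> Y = 0.619 ✓
All samples match this transformation.

(e) |C|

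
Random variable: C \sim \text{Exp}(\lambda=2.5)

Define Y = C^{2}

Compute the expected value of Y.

E[Y] = 1*E[C²]
E[C] = 0.4
E[C²] = Var(C) + (E[C])² = 0.16 + 0.16 = 0.32
E[Y] = 1*0.32 = 0.32

0.32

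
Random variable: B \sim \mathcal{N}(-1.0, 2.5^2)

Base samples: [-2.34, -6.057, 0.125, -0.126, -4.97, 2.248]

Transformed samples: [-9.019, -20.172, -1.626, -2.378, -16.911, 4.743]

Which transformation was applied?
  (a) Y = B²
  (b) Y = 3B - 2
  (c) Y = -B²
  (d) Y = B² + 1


Checking option (b) Y = 3B - 2:
  B = -2.34 -> Y = -9.019 ✓
  B = -6.057 -> Y = -20.172 ✓
  B = 0.125 -> Y = -1.626 ✓
All samples match this transformation.

(b) 3B - 2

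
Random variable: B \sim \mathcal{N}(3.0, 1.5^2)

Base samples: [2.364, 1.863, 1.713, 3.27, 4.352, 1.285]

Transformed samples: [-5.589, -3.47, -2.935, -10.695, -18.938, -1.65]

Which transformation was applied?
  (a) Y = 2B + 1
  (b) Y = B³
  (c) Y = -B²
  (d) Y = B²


Checking option (c) Y = -B²:
  B = 2.364 -> Y = -5.589 ✓
  B = 1.863 -> Y = -3.47 ✓
  B = 1.713 -> Y = -2.935 ✓
All samples match this transformation.

(c) -B²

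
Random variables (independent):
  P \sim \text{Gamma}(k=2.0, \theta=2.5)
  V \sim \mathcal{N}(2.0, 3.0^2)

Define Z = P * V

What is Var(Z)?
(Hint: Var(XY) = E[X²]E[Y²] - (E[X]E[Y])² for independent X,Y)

Var(XY) = E[X²]E[Y²] - (E[X]E[Y])²
E[P] = 5, Var(P) = 12.5
E[V] = 2, Var(V) = 9
E[P²] = 12.5 + 5² = 37.5
E[V²] = 9 + 2² = 13
Var(Z) = 37.5*13 - (5*2)²
= 487.5 - 100 = 387.5

387.5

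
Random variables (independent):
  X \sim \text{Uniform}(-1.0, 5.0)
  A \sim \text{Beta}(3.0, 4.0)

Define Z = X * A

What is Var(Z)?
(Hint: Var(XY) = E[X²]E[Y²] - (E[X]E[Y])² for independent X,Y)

Var(XY) = E[X²]E[Y²] - (E[X]E[Y])²
E[X] = 2, Var(X) = 3
E[A] = 0.42857143, Var(A) = 0.030612245
E[X²] = 3 + 2² = 7
E[A²] = 0.030612245 + 0.42857143² = 0.21428571
Var(Z) = 7*0.21428571 - (2*0.42857143)²
= 1.5 - 0.73469388 = 0.76530612

0.76530612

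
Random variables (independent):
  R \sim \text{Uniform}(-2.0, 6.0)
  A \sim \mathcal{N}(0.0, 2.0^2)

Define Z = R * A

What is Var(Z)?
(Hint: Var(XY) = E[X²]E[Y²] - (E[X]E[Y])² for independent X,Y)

Var(XY) = E[X²]E[Y²] - (E[X]E[Y])²
E[R] = 2, Var(R) = 5.3333333
E[A] = 0, Var(A) = 4
E[R²] = 5.3333333 + 2² = 9.3333333
E[A²] = 4 + 0² = 4
Var(Z) = 9.3333333*4 - (2*0)²
= 37.333333 - 0 = 37.333333

37.333333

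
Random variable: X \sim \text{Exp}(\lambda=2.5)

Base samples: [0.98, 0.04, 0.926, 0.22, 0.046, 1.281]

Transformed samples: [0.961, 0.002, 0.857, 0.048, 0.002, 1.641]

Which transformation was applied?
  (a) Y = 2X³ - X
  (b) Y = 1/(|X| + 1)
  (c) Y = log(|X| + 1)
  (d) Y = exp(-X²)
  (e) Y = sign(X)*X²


Checking option (e) Y = sign(X)*X²:
  X = 0.98 -> Y = 0.961 ✓
  X = 0.04 -> Y = 0.002 ✓
  X = 0.926 -> Y = 0.857 ✓
All samples match this transformation.

(e) sign(X)*X²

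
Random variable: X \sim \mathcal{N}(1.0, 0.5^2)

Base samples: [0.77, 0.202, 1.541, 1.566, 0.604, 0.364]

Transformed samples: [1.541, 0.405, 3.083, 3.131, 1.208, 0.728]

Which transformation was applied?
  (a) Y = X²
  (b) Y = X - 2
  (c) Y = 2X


Checking option (c) Y = 2X:
  X = 0.77 -> Y = 1.541 ✓
  X = 0.202 -> Y = 0.405 ✓
  X = 1.541 -> Y = 3.083 ✓
All samples match this transformation.

(c) 2X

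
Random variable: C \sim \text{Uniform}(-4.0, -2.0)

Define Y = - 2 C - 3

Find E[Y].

For Y = -2C - 3:
E[Y] = -2 * E[C] - 3
E[C] = (-4 - 2)/2 = -3
E[Y] = -2 * (-3) - 3 = 3

3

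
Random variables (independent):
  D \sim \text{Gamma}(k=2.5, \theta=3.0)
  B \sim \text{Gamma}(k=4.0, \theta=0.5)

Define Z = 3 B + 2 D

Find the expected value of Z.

E[Z] = 2*E[D] + 3*E[B]
E[D] = 7.5
E[B] = 2
E[Z] = 2*7.5 + 3*2 = 21

21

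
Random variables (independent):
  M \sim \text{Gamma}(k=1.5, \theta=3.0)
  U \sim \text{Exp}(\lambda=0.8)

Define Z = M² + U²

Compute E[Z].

E[Z] = E[M²] + E[U²]
E[M²] = Var(M) + E[M]² = 13.5 + 20.25 = 33.75
E[U²] = Var(U) + E[U]² = 1.5625 + 1.5625 = 3.125
E[Z] = 33.75 + 3.125 = 36.875

36.875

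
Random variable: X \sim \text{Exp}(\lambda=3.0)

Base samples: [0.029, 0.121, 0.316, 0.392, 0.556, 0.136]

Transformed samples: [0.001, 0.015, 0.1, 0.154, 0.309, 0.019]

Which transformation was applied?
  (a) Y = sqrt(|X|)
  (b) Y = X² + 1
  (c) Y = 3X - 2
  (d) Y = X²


Checking option (d) Y = X²:
  X = 0.029 -> Y = 0.001 ✓
  X = 0.121 -> Y = 0.015 ✓
  X = 0.316 -> Y = 0.1 ✓
All samples match this transformation.

(d) X²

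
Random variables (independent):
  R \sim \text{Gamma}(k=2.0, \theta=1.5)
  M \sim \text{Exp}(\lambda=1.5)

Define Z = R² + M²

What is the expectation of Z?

E[Z] = E[R²] + E[M²]
E[R²] = Var(R) + E[R]² = 4.5 + 9 = 13.5
E[M²] = Var(M) + E[M]² = 0.44444444 + 0.44444444 = 0.88888889
E[Z] = 13.5 + 0.88888889 = 14.388889

14.388889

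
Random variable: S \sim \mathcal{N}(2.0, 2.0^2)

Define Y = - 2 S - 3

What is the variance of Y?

For Y = aS + b: Var(Y) = a² * Var(S)
Var(S) = 2.0^2 = 4
Var(Y) = (-2)² * 4 = 4 * 4 = 16

16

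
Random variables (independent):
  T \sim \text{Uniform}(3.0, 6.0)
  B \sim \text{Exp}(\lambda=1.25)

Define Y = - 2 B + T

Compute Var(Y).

For independent RVs: Var(aX + bY) = a²Var(X) + b²Var(Y)
Var(T) = 0.75
Var(B) = 0.64
Var(Y) = 1²*0.75 + (-2)²*0.64
= 1*0.75 + 4*0.64 = 3.31

3.31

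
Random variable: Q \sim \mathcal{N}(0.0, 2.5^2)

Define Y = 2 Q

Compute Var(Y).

For Y = aQ + b: Var(Y) = a² * Var(Q)
Var(Q) = 2.5^2 = 6.25
Var(Y) = 2² * 6.25 = 4 * 6.25 = 25

25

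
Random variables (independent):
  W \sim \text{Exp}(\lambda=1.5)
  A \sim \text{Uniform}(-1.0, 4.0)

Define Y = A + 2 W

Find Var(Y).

For independent RVs: Var(aX + bY) = a²Var(X) + b²Var(Y)
Var(W) = 0.44444444
Var(A) = 2.0833333
Var(Y) = 2²*0.44444444 + 1²*2.0833333
= 4*0.44444444 + 1*2.0833333 = 3.8611111

3.8611111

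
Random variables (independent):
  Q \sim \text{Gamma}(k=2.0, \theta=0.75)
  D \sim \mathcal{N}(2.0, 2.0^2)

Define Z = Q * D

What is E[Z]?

For independent RVs: E[XY] = E[X]*E[Y]
E[Q] = 1.5
E[D] = 2
E[Z] = 1.5 * 2 = 3

3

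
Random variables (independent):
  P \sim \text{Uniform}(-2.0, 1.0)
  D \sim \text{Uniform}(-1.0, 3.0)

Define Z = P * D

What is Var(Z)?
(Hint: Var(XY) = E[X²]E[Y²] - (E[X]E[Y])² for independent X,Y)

Var(XY) = E[X²]E[Y²] - (E[X]E[Y])²
E[P] = -0.5, Var(P) = 0.75
E[D] = 1, Var(D) = 1.3333333
E[P²] = 0.75 + (-0.5)² = 1
E[D²] = 1.3333333 + 1² = 2.3333333
Var(Z) = 1*2.3333333 - (-0.5*1)²
= 2.3333333 - 0.25 = 2.0833333

2.0833333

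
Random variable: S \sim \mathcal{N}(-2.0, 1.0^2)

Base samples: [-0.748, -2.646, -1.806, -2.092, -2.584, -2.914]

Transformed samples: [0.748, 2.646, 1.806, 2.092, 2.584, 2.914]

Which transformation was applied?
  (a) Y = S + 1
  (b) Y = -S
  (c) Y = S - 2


Checking option (b) Y = -S:
  S = -0.748 -> Y = 0.748 ✓
  S = -2.646 -> Y = 2.646 ✓
  S = -1.806 -> Y = 1.806 ✓
All samples match this transformation.

(b) -S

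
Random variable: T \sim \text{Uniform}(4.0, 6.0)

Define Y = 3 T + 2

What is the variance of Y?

For Y = aT + b: Var(Y) = a² * Var(T)
Var(T) = (6 - 4)^2/12 = 0.33333333
Var(Y) = 3² * 0.33333333 = 9 * 0.33333333 = 3

3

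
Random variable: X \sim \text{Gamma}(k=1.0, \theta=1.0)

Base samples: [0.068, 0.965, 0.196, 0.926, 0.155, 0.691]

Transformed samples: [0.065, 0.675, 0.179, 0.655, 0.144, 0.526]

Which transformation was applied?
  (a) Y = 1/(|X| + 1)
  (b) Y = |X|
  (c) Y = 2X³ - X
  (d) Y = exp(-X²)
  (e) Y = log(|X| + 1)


Checking option (e) Y = log(|X| + 1):
  X = 0.068 -> Y = 0.065 ✓
  X = 0.965 -> Y = 0.675 ✓
  X = 0.196 -> Y = 0.179 ✓
All samples match this transformation.

(e) log(|X| + 1)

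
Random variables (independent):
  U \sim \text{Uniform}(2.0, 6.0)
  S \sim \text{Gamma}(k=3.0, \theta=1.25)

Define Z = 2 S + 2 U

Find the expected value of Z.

E[Z] = 2*E[U] + 2*E[S]
E[U] = 4
E[S] = 3.75
E[Z] = 2*4 + 2*3.75 = 15.5

15.5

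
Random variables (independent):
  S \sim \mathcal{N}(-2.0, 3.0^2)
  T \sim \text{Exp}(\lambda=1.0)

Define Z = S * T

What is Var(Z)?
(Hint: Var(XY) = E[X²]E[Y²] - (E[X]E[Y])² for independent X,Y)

Var(XY) = E[X²]E[Y²] - (E[X]E[Y])²
E[S] = -2, Var(S) = 9
E[T] = 1, Var(T) = 1
E[S²] = 9 + (-2)² = 13
E[T²] = 1 + 1² = 2
Var(Z) = 13*2 - (-2*1)²
= 26 - 4 = 22

22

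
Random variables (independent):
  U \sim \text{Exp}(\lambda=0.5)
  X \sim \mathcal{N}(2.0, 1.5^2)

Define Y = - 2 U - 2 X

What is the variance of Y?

For independent RVs: Var(aX + bY) = a²Var(X) + b²Var(Y)
Var(U) = 4
Var(X) = 2.25
Var(Y) = (-2)²*4 + (-2)²*2.25
= 4*4 + 4*2.25 = 25

25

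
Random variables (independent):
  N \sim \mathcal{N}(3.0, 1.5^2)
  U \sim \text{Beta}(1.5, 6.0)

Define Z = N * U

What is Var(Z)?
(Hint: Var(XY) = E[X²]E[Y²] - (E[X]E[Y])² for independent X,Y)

Var(XY) = E[X²]E[Y²] - (E[X]E[Y])²
E[N] = 3, Var(N) = 2.25
E[U] = 0.2, Var(U) = 0.018823529
E[N²] = 2.25 + 3² = 11.25
E[U²] = 0.018823529 + 0.2² = 0.058823529
Var(Z) = 11.25*0.058823529 - (3*0.2)²
= 0.66176471 - 0.36 = 0.30176471

0.30176471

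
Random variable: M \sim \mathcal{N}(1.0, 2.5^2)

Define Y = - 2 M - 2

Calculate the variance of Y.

For Y = aM + b: Var(Y) = a² * Var(M)
Var(M) = 2.5^2 = 6.25
Var(Y) = (-2)² * 6.25 = 4 * 6.25 = 25

25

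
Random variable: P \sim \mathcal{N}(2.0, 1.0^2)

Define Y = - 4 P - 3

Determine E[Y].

For Y = -4P - 3:
E[Y] = -4 * E[P] - 3
E[P] = 2.0 = 2
E[Y] = -4 * 2 - 3 = -11

-11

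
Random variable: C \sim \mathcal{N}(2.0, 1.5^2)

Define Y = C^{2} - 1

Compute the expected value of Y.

E[Y] = 1*E[C²] - 1
E[C] = 2
E[C²] = Var(C) + (E[C])² = 2.25 + 4 = 6.25
E[Y] = 1*6.25 - 1 = 5.25

5.25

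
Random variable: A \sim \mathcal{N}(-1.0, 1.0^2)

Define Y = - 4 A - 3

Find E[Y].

For Y = -4A - 3:
E[Y] = -4 * E[A] - 3
E[A] = -1.0 = -1
E[Y] = -4 * (-1) - 3 = 1

1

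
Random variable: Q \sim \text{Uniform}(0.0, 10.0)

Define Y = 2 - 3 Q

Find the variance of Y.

For Y = aQ + b: Var(Y) = a² * Var(Q)
Var(Q) = (10 - 0)^2/12 = 8.3333333
Var(Y) = (-3)² * 8.3333333 = 9 * 8.3333333 = 75

75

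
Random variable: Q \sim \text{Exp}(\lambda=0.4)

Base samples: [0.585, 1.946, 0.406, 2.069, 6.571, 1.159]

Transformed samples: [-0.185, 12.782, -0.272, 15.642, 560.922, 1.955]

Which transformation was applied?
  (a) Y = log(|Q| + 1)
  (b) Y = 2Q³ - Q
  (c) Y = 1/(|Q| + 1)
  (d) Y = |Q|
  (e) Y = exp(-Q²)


Checking option (b) Y = 2Q³ - Q:
  Q = 0.585 -> Y = -0.185 ✓
  Q = 1.946 -> Y = 12.782 ✓
  Q = 0.406 -> Y = -0.272 ✓
All samples match this transformation.

(b) 2Q³ - Q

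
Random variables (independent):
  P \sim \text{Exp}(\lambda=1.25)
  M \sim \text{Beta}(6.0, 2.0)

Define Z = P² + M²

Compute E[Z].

E[Z] = E[P²] + E[M²]
E[P²] = Var(P) + E[P]² = 0.64 + 0.64 = 1.28
E[M²] = Var(M) + E[M]² = 0.020833333 + 0.5625 = 0.58333333
E[Z] = 1.28 + 0.58333333 = 1.8633333

1.8633333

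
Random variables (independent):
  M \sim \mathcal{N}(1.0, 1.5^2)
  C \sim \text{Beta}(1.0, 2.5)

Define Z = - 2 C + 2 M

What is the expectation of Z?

E[Z] = 2*E[M] - 2*E[C]
E[M] = 1
E[C] = 0.28571429
E[Z] = 2*1 - 2*0.28571429 = 1.4285714

1.4285714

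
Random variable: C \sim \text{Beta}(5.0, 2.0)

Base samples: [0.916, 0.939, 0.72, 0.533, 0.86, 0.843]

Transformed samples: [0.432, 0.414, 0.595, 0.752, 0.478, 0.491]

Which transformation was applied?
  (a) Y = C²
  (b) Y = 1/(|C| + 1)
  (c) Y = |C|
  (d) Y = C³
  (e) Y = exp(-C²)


Checking option (e) Y = exp(-C²):
  C = 0.916 -> Y = 0.432 ✓
  C = 0.939 -> Y = 0.414 ✓
  C = 0.72 -> Y = 0.595 ✓
All samples match this transformation.

(e) exp(-C²)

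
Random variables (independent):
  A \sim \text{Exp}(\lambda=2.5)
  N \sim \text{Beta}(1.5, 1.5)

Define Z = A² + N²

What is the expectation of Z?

E[Z] = E[A²] + E[N²]
E[A²] = Var(A) + E[A]² = 0.16 + 0.16 = 0.32
E[N²] = Var(N) + E[N]² = 0.0625 + 0.25 = 0.3125
E[Z] = 0.32 + 0.3125 = 0.6325

0.6325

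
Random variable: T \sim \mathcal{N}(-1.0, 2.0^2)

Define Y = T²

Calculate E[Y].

E[T²] = Var(T) + (E[T])² = 4 + 1 = 5

5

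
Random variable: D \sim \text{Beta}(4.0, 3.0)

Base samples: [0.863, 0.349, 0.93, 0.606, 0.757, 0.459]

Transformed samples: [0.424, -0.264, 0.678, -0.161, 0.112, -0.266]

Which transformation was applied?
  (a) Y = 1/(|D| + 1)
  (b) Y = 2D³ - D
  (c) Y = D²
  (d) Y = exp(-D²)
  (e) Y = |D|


Checking option (b) Y = 2D³ - D:
  D = 0.863 -> Y = 0.424 ✓
  D = 0.349 -> Y = -0.264 ✓
  D = 0.93 -> Y = 0.678 ✓
All samples match this transformation.

(b) 2D³ - D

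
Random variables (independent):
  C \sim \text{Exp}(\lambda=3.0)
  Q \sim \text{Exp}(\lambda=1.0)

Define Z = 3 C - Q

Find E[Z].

E[Z] = 3*E[C] - 1*E[Q]
E[C] = 0.33333333
E[Q] = 1
E[Z] = 3*0.33333333 - 1*1 = 0

0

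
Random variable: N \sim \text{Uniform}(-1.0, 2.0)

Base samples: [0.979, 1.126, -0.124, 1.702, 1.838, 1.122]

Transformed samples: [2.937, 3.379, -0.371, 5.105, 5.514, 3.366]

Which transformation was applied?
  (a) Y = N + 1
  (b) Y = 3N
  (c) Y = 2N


Checking option (b) Y = 3N:
  N = 0.979 -> Y = 2.937 ✓
  N = 1.126 -> Y = 3.379 ✓
  N = -0.124 -> Y = -0.371 ✓
All samples match this transformation.

(b) 3N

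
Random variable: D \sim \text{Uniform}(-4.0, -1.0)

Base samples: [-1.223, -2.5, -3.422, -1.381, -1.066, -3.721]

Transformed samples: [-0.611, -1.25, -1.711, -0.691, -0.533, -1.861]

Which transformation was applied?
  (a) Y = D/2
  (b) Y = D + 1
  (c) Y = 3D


Checking option (a) Y = D/2:
  D = -1.223 -> Y = -0.611 ✓
  D = -2.5 -> Y = -1.25 ✓
  D = -3.422 -> Y = -1.711 ✓
All samples match this transformation.

(a) D/2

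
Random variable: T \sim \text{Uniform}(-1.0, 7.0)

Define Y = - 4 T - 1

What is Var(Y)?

For Y = aT + b: Var(Y) = a² * Var(T)
Var(T) = (7 + 1)^2/12 = 5.3333333
Var(Y) = (-4)² * 5.3333333 = 16 * 5.3333333 = 85.333333

85.333333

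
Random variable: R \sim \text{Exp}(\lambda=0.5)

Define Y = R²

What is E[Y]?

E[R²] = Var(R) + (E[R])² = 4 + 4 = 8

8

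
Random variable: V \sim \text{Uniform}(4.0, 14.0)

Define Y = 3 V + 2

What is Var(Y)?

For Y = aV + b: Var(Y) = a² * Var(V)
Var(V) = (14 - 4)^2/12 = 8.3333333
Var(Y) = 3² * 8.3333333 = 9 * 8.3333333 = 75

75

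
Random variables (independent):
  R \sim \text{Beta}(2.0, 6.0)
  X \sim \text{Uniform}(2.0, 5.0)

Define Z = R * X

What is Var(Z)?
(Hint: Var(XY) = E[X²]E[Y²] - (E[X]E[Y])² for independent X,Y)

Var(XY) = E[X²]E[Y²] - (E[X]E[Y])²
E[R] = 0.25, Var(R) = 0.020833333
E[X] = 3.5, Var(X) = 0.75
E[R²] = 0.020833333 + 0.25² = 0.083333333
E[X²] = 0.75 + 3.5² = 13
Var(Z) = 0.083333333*13 - (0.25*3.5)²
= 1.0833333 - 0.765625 = 0.31770833

0.31770833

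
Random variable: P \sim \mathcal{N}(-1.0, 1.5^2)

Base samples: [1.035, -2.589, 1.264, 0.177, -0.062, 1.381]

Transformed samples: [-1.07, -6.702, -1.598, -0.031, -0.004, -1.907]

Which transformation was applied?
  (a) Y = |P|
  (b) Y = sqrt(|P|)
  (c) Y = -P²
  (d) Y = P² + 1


Checking option (c) Y = -P²:
  P = 1.035 -> Y = -1.07 ✓
  P = -2.589 -> Y = -6.702 ✓
  P = 1.264 -> Y = -1.598 ✓
All samples match this transformation.

(c) -P²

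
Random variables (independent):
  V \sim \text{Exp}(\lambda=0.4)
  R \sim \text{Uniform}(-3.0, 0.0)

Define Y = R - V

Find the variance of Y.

For independent RVs: Var(aX + bY) = a²Var(X) + b²Var(Y)
Var(V) = 6.25
Var(R) = 0.75
Var(Y) = (-1)²*6.25 + 1²*0.75
= 1*6.25 + 1*0.75 = 7

7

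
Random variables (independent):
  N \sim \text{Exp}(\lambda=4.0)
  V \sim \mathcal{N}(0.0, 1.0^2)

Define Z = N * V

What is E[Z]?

For independent RVs: E[XY] = E[X]*E[Y]
E[N] = 0.25
E[V] = 0
E[Z] = 0.25 * 0 = 0

0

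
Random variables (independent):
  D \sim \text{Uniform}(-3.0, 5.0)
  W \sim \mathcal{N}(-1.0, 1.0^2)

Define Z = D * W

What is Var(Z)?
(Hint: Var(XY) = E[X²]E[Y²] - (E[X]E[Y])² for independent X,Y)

Var(XY) = E[X²]E[Y²] - (E[X]E[Y])²
E[D] = 1, Var(D) = 5.3333333
E[W] = -1, Var(W) = 1
E[D²] = 5.3333333 + 1² = 6.3333333
E[W²] = 1 + (-1)² = 2
Var(Z) = 6.3333333*2 - (1*(-1))²
= 12.666667 - 1 = 11.666667

11.666667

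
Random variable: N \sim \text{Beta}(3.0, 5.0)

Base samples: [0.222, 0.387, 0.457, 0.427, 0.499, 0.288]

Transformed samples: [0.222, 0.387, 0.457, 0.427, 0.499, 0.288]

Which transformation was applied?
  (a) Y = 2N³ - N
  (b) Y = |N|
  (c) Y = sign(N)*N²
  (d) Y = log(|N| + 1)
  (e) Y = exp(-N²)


Checking option (b) Y = |N|:
  N = 0.222 -> Y = 0.222 ✓
  N = 0.387 -> Y = 0.387 ✓
  N = 0.457 -> Y = 0.457 ✓
All samples match this transformation.

(b) |N|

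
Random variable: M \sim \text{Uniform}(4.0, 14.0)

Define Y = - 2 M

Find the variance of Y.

For Y = aM + b: Var(Y) = a² * Var(M)
Var(M) = (14 - 4)^2/12 = 8.3333333
Var(Y) = (-2)² * 8.3333333 = 4 * 8.3333333 = 33.333333

33.333333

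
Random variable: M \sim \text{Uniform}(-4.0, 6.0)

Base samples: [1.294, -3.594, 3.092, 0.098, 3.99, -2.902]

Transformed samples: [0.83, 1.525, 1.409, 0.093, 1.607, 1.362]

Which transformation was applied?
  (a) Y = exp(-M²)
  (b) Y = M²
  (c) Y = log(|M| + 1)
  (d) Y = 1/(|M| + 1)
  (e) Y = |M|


Checking option (c) Y = log(|M| + 1):
  M = 1.294 -> Y = 0.83 ✓
  M = -3.594 -> Y = 1.525 ✓
  M = 3.092 -> Y = 1.409 ✓
All samples match this transformation.

(c) log(|M| + 1)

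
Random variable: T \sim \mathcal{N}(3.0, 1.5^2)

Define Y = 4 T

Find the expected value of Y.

For Y = 4T:
E[Y] = 4 * E[T]
E[T] = 3.0 = 3
E[Y] = 4 * 3 = 12

12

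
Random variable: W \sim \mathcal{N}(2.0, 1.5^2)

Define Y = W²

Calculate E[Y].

E[W²] = Var(W) + (E[W])² = 2.25 + 4 = 6.25

6.25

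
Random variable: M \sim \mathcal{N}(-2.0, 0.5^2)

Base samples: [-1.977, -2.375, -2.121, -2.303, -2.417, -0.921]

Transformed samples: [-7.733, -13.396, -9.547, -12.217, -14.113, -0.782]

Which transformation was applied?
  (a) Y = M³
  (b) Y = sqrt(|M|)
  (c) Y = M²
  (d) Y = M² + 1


Checking option (a) Y = M³:
  M = -1.977 -> Y = -7.733 ✓
  M = -2.375 -> Y = -13.396 ✓
  M = -2.121 -> Y = -9.547 ✓
All samples match this transformation.

(a) M³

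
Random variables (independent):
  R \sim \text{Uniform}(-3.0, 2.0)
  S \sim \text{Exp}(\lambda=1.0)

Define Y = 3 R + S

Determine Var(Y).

For independent RVs: Var(aX + bY) = a²Var(X) + b²Var(Y)
Var(R) = 2.0833333
Var(S) = 1
Var(Y) = 3²*2.0833333 + 1²*1
= 9*2.0833333 + 1*1 = 19.75

19.75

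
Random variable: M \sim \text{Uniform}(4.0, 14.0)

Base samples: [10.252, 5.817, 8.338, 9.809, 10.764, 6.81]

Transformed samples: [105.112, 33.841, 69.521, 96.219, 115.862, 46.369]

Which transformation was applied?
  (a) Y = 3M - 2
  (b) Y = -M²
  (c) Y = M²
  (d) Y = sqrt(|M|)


Checking option (c) Y = M²:
  M = 10.252 -> Y = 105.112 ✓
  M = 5.817 -> Y = 33.841 ✓
  M = 8.338 -> Y = 69.521 ✓
All samples match this transformation.

(c) M²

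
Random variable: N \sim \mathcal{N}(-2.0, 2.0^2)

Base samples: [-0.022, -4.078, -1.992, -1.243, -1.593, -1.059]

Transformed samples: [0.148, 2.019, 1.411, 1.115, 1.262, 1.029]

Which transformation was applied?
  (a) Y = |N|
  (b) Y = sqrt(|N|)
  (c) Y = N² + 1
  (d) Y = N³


Checking option (b) Y = sqrt(|N|):
  N = -0.022 -> Y = 0.148 ✓
  N = -4.078 -> Y = 2.019 ✓
  N = -1.992 -> Y = 1.411 ✓
All samples match this transformation.

(b) sqrt(|N|)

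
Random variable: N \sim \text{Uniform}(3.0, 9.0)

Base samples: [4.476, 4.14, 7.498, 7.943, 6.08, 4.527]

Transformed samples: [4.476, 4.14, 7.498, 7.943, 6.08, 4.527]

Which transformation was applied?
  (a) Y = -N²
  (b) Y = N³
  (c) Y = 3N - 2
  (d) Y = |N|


Checking option (d) Y = |N|:
  N = 4.476 -> Y = 4.476 ✓
  N = 4.14 -> Y = 4.14 ✓
  N = 7.498 -> Y = 7.498 ✓
All samples match this transformation.

(d) |N|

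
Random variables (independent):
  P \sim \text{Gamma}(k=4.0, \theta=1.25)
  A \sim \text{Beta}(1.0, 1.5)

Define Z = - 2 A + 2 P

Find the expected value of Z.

E[Z] = 2*E[P] - 2*E[A]
E[P] = 5
E[A] = 0.4
E[Z] = 2*5 - 2*0.4 = 9.2

9.2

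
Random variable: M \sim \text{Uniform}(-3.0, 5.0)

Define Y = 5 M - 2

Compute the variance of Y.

For Y = aM + b: Var(Y) = a² * Var(M)
Var(M) = (5 + 3)^2/12 = 5.3333333
Var(Y) = 5² * 5.3333333 = 25 * 5.3333333 = 133.33333

133.33333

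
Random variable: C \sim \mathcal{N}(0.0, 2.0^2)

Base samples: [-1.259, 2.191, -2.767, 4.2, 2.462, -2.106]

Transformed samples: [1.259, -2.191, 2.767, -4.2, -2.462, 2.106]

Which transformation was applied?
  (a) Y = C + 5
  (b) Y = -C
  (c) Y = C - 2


Checking option (b) Y = -C:
  C = -1.259 -> Y = 1.259 ✓
  C = 2.191 -> Y = -2.191 ✓
  C = -2.767 -> Y = 2.767 ✓
All samples match this transformation.

(b) -C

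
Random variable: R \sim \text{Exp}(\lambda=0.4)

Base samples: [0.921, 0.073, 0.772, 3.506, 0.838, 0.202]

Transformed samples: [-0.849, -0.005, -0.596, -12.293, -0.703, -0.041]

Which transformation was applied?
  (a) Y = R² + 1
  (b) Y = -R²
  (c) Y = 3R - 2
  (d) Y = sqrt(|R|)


Checking option (b) Y = -R²:
  R = 0.921 -> Y = -0.849 ✓
  R = 0.073 -> Y = -0.005 ✓
  R = 0.772 -> Y = -0.596 ✓
All samples match this transformation.

(b) -R²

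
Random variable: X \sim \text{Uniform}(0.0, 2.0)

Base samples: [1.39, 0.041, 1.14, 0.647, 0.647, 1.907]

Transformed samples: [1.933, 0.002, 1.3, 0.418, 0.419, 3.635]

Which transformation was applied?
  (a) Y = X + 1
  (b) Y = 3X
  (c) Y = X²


Checking option (c) Y = X²:
  X = 1.39 -> Y = 1.933 ✓
  X = 0.041 -> Y = 0.002 ✓
  X = 1.14 -> Y = 1.3 ✓
All samples match this transformation.

(c) X²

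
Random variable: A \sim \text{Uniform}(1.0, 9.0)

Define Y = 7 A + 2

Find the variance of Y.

For Y = aA + b: Var(Y) = a² * Var(A)
Var(A) = (9 - 1)^2/12 = 5.3333333
Var(Y) = 7² * 5.3333333 = 49 * 5.3333333 = 261.33333

261.33333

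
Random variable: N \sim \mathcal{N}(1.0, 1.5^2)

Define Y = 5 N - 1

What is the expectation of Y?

For Y = 5N - 1:
E[Y] = 5 * E[N] - 1
E[N] = 1.0 = 1
E[Y] = 5 * 1 - 1 = 4

4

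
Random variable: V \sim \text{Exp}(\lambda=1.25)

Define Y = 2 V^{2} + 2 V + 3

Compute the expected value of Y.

E[Y] = 2*E[V²] + 2*E[V] + 3
E[V] = 0.8
E[V²] = Var(V) + (E[V])² = 0.64 + 0.64 = 1.28
E[Y] = 2*1.28 + 2*0.8 + 3 = 7.16

7.16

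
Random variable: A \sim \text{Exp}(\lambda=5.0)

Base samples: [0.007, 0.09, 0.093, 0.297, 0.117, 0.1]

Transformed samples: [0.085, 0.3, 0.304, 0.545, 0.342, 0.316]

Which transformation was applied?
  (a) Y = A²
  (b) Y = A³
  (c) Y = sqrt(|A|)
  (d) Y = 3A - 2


Checking option (c) Y = sqrt(|A|):
  A = 0.007 -> Y = 0.085 ✓
  A = 0.09 -> Y = 0.3 ✓
  A = 0.093 -> Y = 0.304 ✓
All samples match this transformation.

(c) sqrt(|A|)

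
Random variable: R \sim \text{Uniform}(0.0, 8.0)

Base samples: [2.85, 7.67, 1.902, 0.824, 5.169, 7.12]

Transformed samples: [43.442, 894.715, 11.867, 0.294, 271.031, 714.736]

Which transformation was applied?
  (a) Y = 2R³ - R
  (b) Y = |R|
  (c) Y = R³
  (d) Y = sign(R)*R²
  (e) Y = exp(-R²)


Checking option (a) Y = 2R³ - R:
  R = 2.85 -> Y = 43.442 ✓
  R = 7.67 -> Y = 894.715 ✓
  R = 1.902 -> Y = 11.867 ✓
All samples match this transformation.

(a) 2R³ - R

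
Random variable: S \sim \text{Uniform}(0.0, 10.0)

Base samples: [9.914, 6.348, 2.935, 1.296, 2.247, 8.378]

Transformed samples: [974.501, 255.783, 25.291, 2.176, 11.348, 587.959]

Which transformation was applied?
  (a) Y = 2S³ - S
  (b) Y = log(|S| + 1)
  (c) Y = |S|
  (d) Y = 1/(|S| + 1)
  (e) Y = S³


Checking option (e) Y = S³:
  S = 9.914 -> Y = 974.501 ✓
  S = 6.348 -> Y = 255.783 ✓
  S = 2.935 -> Y = 25.291 ✓
All samples match this transformation.

(e) S³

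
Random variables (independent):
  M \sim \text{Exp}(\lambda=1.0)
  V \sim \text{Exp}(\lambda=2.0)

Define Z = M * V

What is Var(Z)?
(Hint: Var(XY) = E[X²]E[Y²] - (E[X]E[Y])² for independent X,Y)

Var(XY) = E[X²]E[Y²] - (E[X]E[Y])²
E[M] = 1, Var(M) = 1
E[V] = 0.5, Var(V) = 0.25
E[M²] = 1 + 1² = 2
E[V²] = 0.25 + 0.5² = 0.5
Var(Z) = 2*0.5 - (1*0.5)²
= 1 - 0.25 = 0.75

0.75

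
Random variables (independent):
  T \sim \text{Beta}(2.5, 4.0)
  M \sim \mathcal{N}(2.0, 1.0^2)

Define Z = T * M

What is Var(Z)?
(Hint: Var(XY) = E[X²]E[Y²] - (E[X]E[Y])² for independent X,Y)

Var(XY) = E[X²]E[Y²] - (E[X]E[Y])²
E[T] = 0.38461538, Var(T) = 0.031558185
E[M] = 2, Var(M) = 1
E[T²] = 0.031558185 + 0.38461538² = 0.17948718
E[M²] = 1 + 2² = 5
Var(Z) = 0.17948718*5 - (0.38461538*2)²
= 0.8974359 - 0.59171598 = 0.30571992

0.30571992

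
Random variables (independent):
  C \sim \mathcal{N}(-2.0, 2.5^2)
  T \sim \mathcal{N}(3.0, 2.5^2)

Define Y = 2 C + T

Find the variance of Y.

For independent RVs: Var(aX + bY) = a²Var(X) + b²Var(Y)
Var(C) = 6.25
Var(T) = 6.25
Var(Y) = 2²*6.25 + 1²*6.25
= 4*6.25 + 1*6.25 = 31.25

31.25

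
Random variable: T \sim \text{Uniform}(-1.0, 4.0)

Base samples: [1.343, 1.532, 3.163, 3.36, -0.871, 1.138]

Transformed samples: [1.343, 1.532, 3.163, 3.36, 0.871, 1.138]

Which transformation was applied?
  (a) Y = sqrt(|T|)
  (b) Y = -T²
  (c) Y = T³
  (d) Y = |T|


Checking option (d) Y = |T|:
  T = 1.343 -> Y = 1.343 ✓
  T = 1.532 -> Y = 1.532 ✓
  T = 3.163 -> Y = 3.163 ✓
All samples match this transformation.

(d) |T|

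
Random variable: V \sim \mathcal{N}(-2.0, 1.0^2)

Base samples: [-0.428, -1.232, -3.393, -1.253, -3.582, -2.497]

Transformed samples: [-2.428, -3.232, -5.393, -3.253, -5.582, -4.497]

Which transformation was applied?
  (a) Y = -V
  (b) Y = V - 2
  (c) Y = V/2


Checking option (b) Y = V - 2:
  V = -0.428 -> Y = -2.428 ✓
  V = -1.232 -> Y = -3.232 ✓
  V = -3.393 -> Y = -5.393 ✓
All samples match this transformation.

(b) V - 2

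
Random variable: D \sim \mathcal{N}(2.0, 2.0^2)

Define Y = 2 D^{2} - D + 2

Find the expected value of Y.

E[Y] = 2*E[D²] - 1*E[D] + 2
E[D] = 2
E[D²] = Var(D) + (E[D])² = 4 + 4 = 8
E[Y] = 2*8 - 1*2 + 2 = 16

16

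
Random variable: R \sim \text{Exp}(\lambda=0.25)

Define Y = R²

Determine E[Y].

E[R²] = Var(R) + (E[R])² = 16 + 16 = 32

32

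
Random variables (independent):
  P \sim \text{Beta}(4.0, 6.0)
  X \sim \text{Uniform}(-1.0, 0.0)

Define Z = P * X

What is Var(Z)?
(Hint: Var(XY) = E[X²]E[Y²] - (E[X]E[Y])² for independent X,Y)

Var(XY) = E[X²]E[Y²] - (E[X]E[Y])²
E[P] = 0.4, Var(P) = 0.021818182
E[X] = -0.5, Var(X) = 0.083333333
E[P²] = 0.021818182 + 0.4² = 0.18181818
E[X²] = 0.083333333 + (-0.5)² = 0.33333333
Var(Z) = 0.18181818*0.33333333 - (0.4*(-0.5))²
= 0.060606061 - 0.04 = 0.020606061

0.020606061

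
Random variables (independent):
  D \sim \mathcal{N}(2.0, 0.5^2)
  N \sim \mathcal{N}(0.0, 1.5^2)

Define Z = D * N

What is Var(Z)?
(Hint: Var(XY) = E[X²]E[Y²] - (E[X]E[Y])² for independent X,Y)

Var(XY) = E[X²]E[Y²] - (E[X]E[Y])²
E[D] = 2, Var(D) = 0.25
E[N] = 0, Var(N) = 2.25
E[D²] = 0.25 + 2² = 4.25
E[N²] = 2.25 + 0² = 2.25
Var(Z) = 4.25*2.25 - (2*0)²
= 9.5625 - 0 = 9.5625

9.5625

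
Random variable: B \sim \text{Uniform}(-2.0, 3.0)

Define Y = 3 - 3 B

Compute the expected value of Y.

For Y = -3B + 3:
E[Y] = -3 * E[B] + 3
E[B] = (-2 + 3)/2 = 0.5
E[Y] = -3 * 0.5 + 3 = 1.5

1.5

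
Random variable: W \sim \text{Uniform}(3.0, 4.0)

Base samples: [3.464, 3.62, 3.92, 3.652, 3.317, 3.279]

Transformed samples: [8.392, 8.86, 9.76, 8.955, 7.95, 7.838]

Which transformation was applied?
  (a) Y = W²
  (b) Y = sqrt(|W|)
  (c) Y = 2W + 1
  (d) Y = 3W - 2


Checking option (d) Y = 3W - 2:
  W = 3.464 -> Y = 8.392 ✓
  W = 3.62 -> Y = 8.86 ✓
  W = 3.92 -> Y = 9.76 ✓
All samples match this transformation.

(d) 3W - 2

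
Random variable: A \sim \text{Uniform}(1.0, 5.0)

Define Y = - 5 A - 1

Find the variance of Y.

For Y = aA + b: Var(Y) = a² * Var(A)
Var(A) = (5 - 1)^2/12 = 1.3333333
Var(Y) = (-5)² * 1.3333333 = 25 * 1.3333333 = 33.333333

33.333333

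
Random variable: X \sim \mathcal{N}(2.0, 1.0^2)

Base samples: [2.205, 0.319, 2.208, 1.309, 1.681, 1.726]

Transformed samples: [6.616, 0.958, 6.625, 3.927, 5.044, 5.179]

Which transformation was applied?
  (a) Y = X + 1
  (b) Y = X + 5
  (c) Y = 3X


Checking option (c) Y = 3X:
  X = 2.205 -> Y = 6.616 ✓
  X = 0.319 -> Y = 0.958 ✓
  X = 2.208 -> Y = 6.625 ✓
All samples match this transformation.

(c) 3X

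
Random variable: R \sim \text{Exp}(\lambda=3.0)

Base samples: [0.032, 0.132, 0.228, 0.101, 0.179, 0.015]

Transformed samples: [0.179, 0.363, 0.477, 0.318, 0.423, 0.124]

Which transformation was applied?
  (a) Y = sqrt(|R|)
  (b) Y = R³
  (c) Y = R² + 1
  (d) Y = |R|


Checking option (a) Y = sqrt(|R|):
  R = 0.032 -> Y = 0.179 ✓
  R = 0.132 -> Y = 0.363 ✓
  R = 0.228 -> Y = 0.477 ✓
All samples match this transformation.

(a) sqrt(|R|)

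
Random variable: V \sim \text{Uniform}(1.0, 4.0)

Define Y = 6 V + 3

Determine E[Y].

For Y = 6V + 3:
E[Y] = 6 * E[V] + 3
E[V] = (1 + 4)/2 = 2.5
E[Y] = 6 * 2.5 + 3 = 18

18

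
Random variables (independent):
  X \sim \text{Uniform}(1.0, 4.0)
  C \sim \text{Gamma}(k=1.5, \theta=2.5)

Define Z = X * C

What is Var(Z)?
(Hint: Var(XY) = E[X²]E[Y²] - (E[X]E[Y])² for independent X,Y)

Var(XY) = E[X²]E[Y²] - (E[X]E[Y])²
E[X] = 2.5, Var(X) = 0.75
E[C] = 3.75, Var(C) = 9.375
E[X²] = 0.75 + 2.5² = 7
E[C²] = 9.375 + 3.75² = 23.4375
Var(Z) = 7*23.4375 - (2.5*3.75)²
= 164.0625 - 87.890625 = 76.171875

76.171875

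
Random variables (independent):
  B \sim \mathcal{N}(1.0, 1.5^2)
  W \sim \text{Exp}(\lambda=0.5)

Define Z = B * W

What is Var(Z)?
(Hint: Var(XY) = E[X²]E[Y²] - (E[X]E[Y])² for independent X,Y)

Var(XY) = E[X²]E[Y²] - (E[X]E[Y])²
E[B] = 1, Var(B) = 2.25
E[W] = 2, Var(W) = 4
E[B²] = 2.25 + 1² = 3.25
E[W²] = 4 + 2² = 8
Var(Z) = 3.25*8 - (1*2)²
= 26 - 4 = 22

22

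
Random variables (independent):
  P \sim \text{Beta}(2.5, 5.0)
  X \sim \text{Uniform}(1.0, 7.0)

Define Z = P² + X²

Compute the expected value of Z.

E[Z] = E[P²] + E[X²]
E[P²] = Var(P) + E[P]² = 0.026143791 + 0.11111111 = 0.1372549
E[X²] = Var(X) + E[X]² = 3 + 16 = 19
E[Z] = 0.1372549 + 19 = 19.137255

19.137255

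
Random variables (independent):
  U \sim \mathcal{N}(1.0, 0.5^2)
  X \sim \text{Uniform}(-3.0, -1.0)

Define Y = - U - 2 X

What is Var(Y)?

For independent RVs: Var(aX + bY) = a²Var(X) + b²Var(Y)
Var(U) = 0.25
Var(X) = 0.33333333
Var(Y) = (-1)²*0.25 + (-2)²*0.33333333
= 1*0.25 + 4*0.33333333 = 1.5833333

1.5833333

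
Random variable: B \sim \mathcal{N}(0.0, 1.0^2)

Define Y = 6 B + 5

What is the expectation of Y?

For Y = 6B + 5:
E[Y] = 6 * E[B] + 5
E[B] = 0.0 = 0
E[Y] = 6 * 0 + 5 = 5

5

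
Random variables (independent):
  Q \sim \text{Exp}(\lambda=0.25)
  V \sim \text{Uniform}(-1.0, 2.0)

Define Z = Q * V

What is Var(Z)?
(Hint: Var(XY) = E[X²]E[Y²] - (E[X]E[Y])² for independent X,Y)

Var(XY) = E[X²]E[Y²] - (E[X]E[Y])²
E[Q] = 4, Var(Q) = 16
E[V] = 0.5, Var(V) = 0.75
E[Q²] = 16 + 4² = 32
E[V²] = 0.75 + 0.5² = 1
Var(Z) = 32*1 - (4*0.5)²
= 32 - 4 = 28

28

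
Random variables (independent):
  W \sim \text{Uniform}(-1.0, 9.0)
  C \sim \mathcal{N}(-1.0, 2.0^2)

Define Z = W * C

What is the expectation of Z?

For independent RVs: E[XY] = E[X]*E[Y]
E[W] = 4
E[C] = -1
E[Z] = 4 * (-1) = -4

-4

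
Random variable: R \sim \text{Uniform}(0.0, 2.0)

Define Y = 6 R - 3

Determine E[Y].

For Y = 6R - 3:
E[Y] = 6 * E[R] - 3
E[R] = (0 + 2)/2 = 1
E[Y] = 6 * 1 - 3 = 3

3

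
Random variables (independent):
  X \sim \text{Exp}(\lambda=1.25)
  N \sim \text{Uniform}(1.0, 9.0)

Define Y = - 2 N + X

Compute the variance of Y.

For independent RVs: Var(aX + bY) = a²Var(X) + b²Var(Y)
Var(X) = 0.64
Var(N) = 5.3333333
Var(Y) = 1²*0.64 + (-2)²*5.3333333
= 1*0.64 + 4*5.3333333 = 21.973333

21.973333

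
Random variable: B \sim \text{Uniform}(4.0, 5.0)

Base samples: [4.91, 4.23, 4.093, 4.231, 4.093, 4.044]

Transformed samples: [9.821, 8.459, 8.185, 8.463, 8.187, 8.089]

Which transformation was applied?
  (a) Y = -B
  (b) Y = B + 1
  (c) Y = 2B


Checking option (c) Y = 2B:
  B = 4.91 -> Y = 9.821 ✓
  B = 4.23 -> Y = 8.459 ✓
  B = 4.093 -> Y = 8.185 ✓
All samples match this transformation.

(c) 2B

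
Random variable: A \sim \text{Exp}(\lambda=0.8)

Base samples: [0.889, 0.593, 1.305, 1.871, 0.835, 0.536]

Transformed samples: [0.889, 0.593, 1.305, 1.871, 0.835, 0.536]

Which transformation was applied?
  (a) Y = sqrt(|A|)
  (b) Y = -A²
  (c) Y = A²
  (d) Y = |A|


Checking option (d) Y = |A|:
  A = 0.889 -> Y = 0.889 ✓
  A = 0.593 -> Y = 0.593 ✓
  A = 1.305 -> Y = 1.305 ✓
All samples match this transformation.

(d) |A|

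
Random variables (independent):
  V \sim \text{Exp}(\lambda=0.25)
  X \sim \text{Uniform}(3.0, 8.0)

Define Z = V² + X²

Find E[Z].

E[Z] = E[V²] + E[X²]
E[V²] = Var(V) + E[V]² = 16 + 16 = 32
E[X²] = Var(X) + E[X]² = 2.0833333 + 30.25 = 32.333333
E[Z] = 32 + 32.333333 = 64.333333

64.333333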